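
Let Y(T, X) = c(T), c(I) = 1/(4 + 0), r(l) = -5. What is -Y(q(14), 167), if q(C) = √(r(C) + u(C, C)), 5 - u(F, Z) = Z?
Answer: -¼ ≈ -0.25000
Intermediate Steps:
u(F, Z) = 5 - Z
c(I) = ¼ (c(I) = 1/4 = ¼)
q(C) = √(-C) (q(C) = √(-5 + (5 - C)) = √(-C))
Y(T, X) = ¼
-Y(q(14), 167) = -1*¼ = -¼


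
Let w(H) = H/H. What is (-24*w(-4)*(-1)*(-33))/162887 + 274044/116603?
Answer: 2344518708/999637519 ≈ 2.3454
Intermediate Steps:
w(H) = 1
(-24*w(-4)*(-1)*(-33))/162887 + 274044/116603 = (-24*(-1)*(-33))/162887 + 274044/116603 = (-24*(-1)*(-33))*(1/162887) + 274044*(1/116603) = (24*(-33))*(1/162887) + 274044/116603 = -792*1/162887 + 274044/116603 = -792/162887 + 274044/116603 = 2344518708/999637519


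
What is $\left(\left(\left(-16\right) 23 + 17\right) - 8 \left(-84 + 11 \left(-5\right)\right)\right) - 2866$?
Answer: $-2105$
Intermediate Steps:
$\left(\left(\left(-16\right) 23 + 17\right) - 8 \left(-84 + 11 \left(-5\right)\right)\right) - 2866 = \left(\left(-368 + 17\right) - 8 \left(-84 - 55\right)\right) - 2866 = \left(-351 - -1112\right) - 2866 = \left(-351 + 1112\right) - 2866 = 761 - 2866 = -2105$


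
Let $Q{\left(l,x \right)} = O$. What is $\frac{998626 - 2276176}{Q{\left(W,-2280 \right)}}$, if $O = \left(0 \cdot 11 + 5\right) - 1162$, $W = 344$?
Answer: $\frac{1277550}{1157} \approx 1104.2$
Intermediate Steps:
$O = -1157$ ($O = \left(0 + 5\right) - 1162 = 5 - 1162 = -1157$)
$Q{\left(l,x \right)} = -1157$
$\frac{998626 - 2276176}{Q{\left(W,-2280 \right)}} = \frac{998626 - 2276176}{-1157} = \left(-1277550\right) \left(- \frac{1}{1157}\right) = \frac{1277550}{1157}$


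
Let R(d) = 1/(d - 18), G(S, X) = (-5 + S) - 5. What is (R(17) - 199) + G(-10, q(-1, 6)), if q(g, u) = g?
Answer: -220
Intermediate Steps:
G(S, X) = -10 + S
R(d) = 1/(-18 + d)
(R(17) - 199) + G(-10, q(-1, 6)) = (1/(-18 + 17) - 199) + (-10 - 10) = (1/(-1) - 199) - 20 = (-1 - 199) - 20 = -200 - 20 = -220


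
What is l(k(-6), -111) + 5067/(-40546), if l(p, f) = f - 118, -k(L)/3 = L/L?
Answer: -9290101/40546 ≈ -229.13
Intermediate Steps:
k(L) = -3 (k(L) = -3*L/L = -3*1 = -3)
l(p, f) = -118 + f
l(k(-6), -111) + 5067/(-40546) = (-118 - 111) + 5067/(-40546) = -229 + 5067*(-1/40546) = -229 - 5067/40546 = -9290101/40546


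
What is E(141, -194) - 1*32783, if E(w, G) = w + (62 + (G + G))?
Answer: -32968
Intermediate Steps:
E(w, G) = 62 + w + 2*G (E(w, G) = w + (62 + 2*G) = 62 + w + 2*G)
E(141, -194) - 1*32783 = (62 + 141 + 2*(-194)) - 1*32783 = (62 + 141 - 388) - 32783 = -185 - 32783 = -32968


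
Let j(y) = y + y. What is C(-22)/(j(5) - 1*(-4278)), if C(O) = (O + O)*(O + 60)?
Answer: -209/536 ≈ -0.38993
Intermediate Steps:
j(y) = 2*y
C(O) = 2*O*(60 + O) (C(O) = (2*O)*(60 + O) = 2*O*(60 + O))
C(-22)/(j(5) - 1*(-4278)) = (2*(-22)*(60 - 22))/(2*5 - 1*(-4278)) = (2*(-22)*38)/(10 + 4278) = -1672/4288 = -1672*1/4288 = -209/536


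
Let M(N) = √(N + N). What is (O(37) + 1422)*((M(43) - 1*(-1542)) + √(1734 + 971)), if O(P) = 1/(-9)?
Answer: 6577658/3 + 12797*√86/9 + 12797*√2705/9 ≈ 2.2797e+6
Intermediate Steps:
M(N) = √2*√N (M(N) = √(2*N) = √2*√N)
O(P) = -⅑
(O(37) + 1422)*((M(43) - 1*(-1542)) + √(1734 + 971)) = (-⅑ + 1422)*((√2*√43 - 1*(-1542)) + √(1734 + 971)) = 12797*((√86 + 1542) + √2705)/9 = 12797*((1542 + √86) + √2705)/9 = 12797*(1542 + √86 + √2705)/9 = 6577658/3 + 12797*√86/9 + 12797*√2705/9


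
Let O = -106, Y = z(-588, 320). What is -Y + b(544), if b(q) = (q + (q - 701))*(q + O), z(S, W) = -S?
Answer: 168918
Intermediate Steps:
Y = 588 (Y = -1*(-588) = 588)
b(q) = (-701 + 2*q)*(-106 + q) (b(q) = (q + (q - 701))*(q - 106) = (q + (-701 + q))*(-106 + q) = (-701 + 2*q)*(-106 + q))
-Y + b(544) = -1*588 + (74306 - 913*544 + 2*544**2) = -588 + (74306 - 496672 + 2*295936) = -588 + (74306 - 496672 + 591872) = -588 + 169506 = 168918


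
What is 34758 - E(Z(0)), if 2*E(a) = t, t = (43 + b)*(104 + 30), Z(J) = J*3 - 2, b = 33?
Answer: 29666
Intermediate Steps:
Z(J) = -2 + 3*J (Z(J) = 3*J - 2 = -2 + 3*J)
t = 10184 (t = (43 + 33)*(104 + 30) = 76*134 = 10184)
E(a) = 5092 (E(a) = (½)*10184 = 5092)
34758 - E(Z(0)) = 34758 - 1*5092 = 34758 - 5092 = 29666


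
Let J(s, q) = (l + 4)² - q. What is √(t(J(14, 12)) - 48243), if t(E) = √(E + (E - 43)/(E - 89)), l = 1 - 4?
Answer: √(-4824300 + 10*I*√1046)/10 ≈ 0.0073624 + 219.64*I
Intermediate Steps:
l = -3
J(s, q) = 1 - q (J(s, q) = (-3 + 4)² - q = 1² - q = 1 - q)
t(E) = √(E + (-43 + E)/(-89 + E))
√(t(J(14, 12)) - 48243) = √(√((-43 + (1 - 1*12) + (1 - 1*12)*(-89 + (1 - 1*12)))/(-89 + (1 - 1*12))) - 48243) = √(√((-43 + (1 - 12) + (1 - 12)*(-89 + (1 - 12)))/(-89 + (1 - 12))) - 48243) = √(√((-43 - 11 - 11*(-89 - 11))/(-89 - 11)) - 48243) = √(√((-43 - 11 - 11*(-100))/(-100)) - 48243) = √(√(-(-43 - 11 + 1100)/100) - 48243) = √(√(-1/100*1046) - 48243) = √(√(-523/50) - 48243) = √(I*√1046/10 - 48243) = √(-48243 + I*√1046/10)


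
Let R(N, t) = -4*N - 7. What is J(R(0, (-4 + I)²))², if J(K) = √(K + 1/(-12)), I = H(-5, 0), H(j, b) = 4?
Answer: -85/12 ≈ -7.0833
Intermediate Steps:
I = 4
R(N, t) = -7 - 4*N
J(K) = √(-1/12 + K) (J(K) = √(K - 1/12) = √(-1/12 + K))
J(R(0, (-4 + I)²))² = (√(-3 + 36*(-7 - 4*0))/6)² = (√(-3 + 36*(-7 + 0))/6)² = (√(-3 + 36*(-7))/6)² = (√(-3 - 252)/6)² = (√(-255)/6)² = ((I*√255)/6)² = (I*√255/6)² = -85/12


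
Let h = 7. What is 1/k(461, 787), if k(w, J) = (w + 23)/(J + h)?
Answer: 397/242 ≈ 1.6405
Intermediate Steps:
k(w, J) = (23 + w)/(7 + J) (k(w, J) = (w + 23)/(J + 7) = (23 + w)/(7 + J))
1/k(461, 787) = 1/((23 + 461)/(7 + 787)) = 1/(484/794) = 1/((1/794)*484) = 1/(242/397) = 397/242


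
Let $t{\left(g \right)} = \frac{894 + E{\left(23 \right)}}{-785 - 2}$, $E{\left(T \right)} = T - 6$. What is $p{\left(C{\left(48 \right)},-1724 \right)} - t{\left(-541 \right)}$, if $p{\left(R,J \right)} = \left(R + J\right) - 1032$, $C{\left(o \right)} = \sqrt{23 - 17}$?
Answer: $- \frac{2168061}{787} + \sqrt{6} \approx -2752.4$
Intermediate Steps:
$E{\left(T \right)} = -6 + T$ ($E{\left(T \right)} = T - 6 = -6 + T$)
$C{\left(o \right)} = \sqrt{6}$
$t{\left(g \right)} = - \frac{911}{787}$ ($t{\left(g \right)} = \frac{894 + \left(-6 + 23\right)}{-785 - 2} = \frac{894 + 17}{-787} = 911 \left(- \frac{1}{787}\right) = - \frac{911}{787}$)
$p{\left(R,J \right)} = -1032 + J + R$ ($p{\left(R,J \right)} = \left(J + R\right) - 1032 = -1032 + J + R$)
$p{\left(C{\left(48 \right)},-1724 \right)} - t{\left(-541 \right)} = \left(-1032 - 1724 + \sqrt{6}\right) - - \frac{911}{787} = \left(-2756 + \sqrt{6}\right) + \frac{911}{787} = - \frac{2168061}{787} + \sqrt{6}$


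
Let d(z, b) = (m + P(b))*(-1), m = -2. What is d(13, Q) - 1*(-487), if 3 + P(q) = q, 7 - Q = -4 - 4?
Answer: 477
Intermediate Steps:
Q = 15 (Q = 7 - (-4 - 4) = 7 - 1*(-8) = 7 + 8 = 15)
P(q) = -3 + q
d(z, b) = 5 - b (d(z, b) = (-2 + (-3 + b))*(-1) = (-5 + b)*(-1) = 5 - b)
d(13, Q) - 1*(-487) = (5 - 1*15) - 1*(-487) = (5 - 15) + 487 = -10 + 487 = 477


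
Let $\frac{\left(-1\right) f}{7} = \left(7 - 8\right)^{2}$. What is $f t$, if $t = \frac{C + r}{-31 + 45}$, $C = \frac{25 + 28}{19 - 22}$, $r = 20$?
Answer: $- \frac{7}{6} \approx -1.1667$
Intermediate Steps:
$C = - \frac{53}{3}$ ($C = \frac{53}{-3} = 53 \left(- \frac{1}{3}\right) = - \frac{53}{3} \approx -17.667$)
$f = -7$ ($f = - 7 \left(7 - 8\right)^{2} = - 7 \left(-1\right)^{2} = \left(-7\right) 1 = -7$)
$t = \frac{1}{6}$ ($t = \frac{- \frac{53}{3} + 20}{-31 + 45} = \frac{7}{3 \cdot 14} = \frac{7}{3} \cdot \frac{1}{14} = \frac{1}{6} \approx 0.16667$)
$f t = \left(-7\right) \frac{1}{6} = - \frac{7}{6}$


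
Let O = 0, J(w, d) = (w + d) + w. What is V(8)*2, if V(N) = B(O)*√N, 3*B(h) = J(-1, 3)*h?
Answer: 0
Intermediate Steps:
J(w, d) = d + 2*w (J(w, d) = (d + w) + w = d + 2*w)
B(h) = h/3 (B(h) = ((3 + 2*(-1))*h)/3 = ((3 - 2)*h)/3 = (1*h)/3 = h/3)
V(N) = 0 (V(N) = ((⅓)*0)*√N = 0*√N = 0)
V(8)*2 = 0*2 = 0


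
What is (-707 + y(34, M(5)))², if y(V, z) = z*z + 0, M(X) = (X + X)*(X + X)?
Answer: 86359849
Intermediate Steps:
M(X) = 4*X² (M(X) = (2*X)*(2*X) = 4*X²)
y(V, z) = z² (y(V, z) = z² + 0 = z²)
(-707 + y(34, M(5)))² = (-707 + (4*5²)²)² = (-707 + (4*25)²)² = (-707 + 100²)² = (-707 + 10000)² = 9293² = 86359849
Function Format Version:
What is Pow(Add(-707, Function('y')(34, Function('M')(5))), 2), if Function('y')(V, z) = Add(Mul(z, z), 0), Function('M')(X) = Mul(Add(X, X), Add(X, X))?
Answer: 86359849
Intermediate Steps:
Function('M')(X) = Mul(4, Pow(X, 2)) (Function('M')(X) = Mul(Mul(2, X), Mul(2, X)) = Mul(4, Pow(X, 2)))
Function('y')(V, z) = Pow(z, 2) (Function('y')(V, z) = Add(Pow(z, 2), 0) = Pow(z, 2))
Pow(Add(-707, Function('y')(34, Function('M')(5))), 2) = Pow(Add(-707, Pow(Mul(4, Pow(5, 2)), 2)), 2) = Pow(Add(-707, Pow(Mul(4, 25), 2)), 2) = Pow(Add(-707, Pow(100, 2)), 2) = Pow(Add(-707, 10000), 2) = Pow(9293, 2) = 86359849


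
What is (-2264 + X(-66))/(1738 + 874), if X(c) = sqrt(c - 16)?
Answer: -566/653 + I*sqrt(82)/2612 ≈ -0.86677 + 0.0034668*I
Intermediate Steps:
X(c) = sqrt(-16 + c)
(-2264 + X(-66))/(1738 + 874) = (-2264 + sqrt(-16 - 66))/(1738 + 874) = (-2264 + sqrt(-82))/2612 = (-2264 + I*sqrt(82))*(1/2612) = -566/653 + I*sqrt(82)/2612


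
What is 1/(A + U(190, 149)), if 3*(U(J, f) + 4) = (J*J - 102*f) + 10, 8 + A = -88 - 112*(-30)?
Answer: 3/30692 ≈ 9.7745e-5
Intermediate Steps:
A = 3264 (A = -8 + (-88 - 112*(-30)) = -8 + (-88 + 3360) = -8 + 3272 = 3264)
U(J, f) = -⅔ - 34*f + J²/3 (U(J, f) = -4 + ((J*J - 102*f) + 10)/3 = -4 + ((J² - 102*f) + 10)/3 = -4 + (10 + J² - 102*f)/3 = -4 + (10/3 - 34*f + J²/3) = -⅔ - 34*f + J²/3)
1/(A + U(190, 149)) = 1/(3264 + (-⅔ - 34*149 + (⅓)*190²)) = 1/(3264 + (-⅔ - 5066 + (⅓)*36100)) = 1/(3264 + (-⅔ - 5066 + 36100/3)) = 1/(3264 + 20900/3) = 1/(30692/3) = 3/30692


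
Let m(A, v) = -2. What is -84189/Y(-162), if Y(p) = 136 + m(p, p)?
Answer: -84189/134 ≈ -628.28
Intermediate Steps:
Y(p) = 134 (Y(p) = 136 - 2 = 134)
-84189/Y(-162) = -84189/134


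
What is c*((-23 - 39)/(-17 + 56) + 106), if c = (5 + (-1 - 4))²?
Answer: 0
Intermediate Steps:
c = 0 (c = (5 - 5)² = 0² = 0)
c*((-23 - 39)/(-17 + 56) + 106) = 0*((-23 - 39)/(-17 + 56) + 106) = 0*(-62/39 + 106) = 0*(4072/39) = 0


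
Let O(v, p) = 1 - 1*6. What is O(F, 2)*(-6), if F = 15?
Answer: 30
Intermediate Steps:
O(v, p) = -5 (O(v, p) = 1 - 6 = -5)
O(F, 2)*(-6) = -5*(-6) = 30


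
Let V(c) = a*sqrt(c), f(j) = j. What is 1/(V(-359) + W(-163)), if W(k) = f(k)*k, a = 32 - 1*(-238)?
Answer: 26569/732082861 - 270*I*sqrt(359)/732082861 ≈ 3.6292e-5 - 6.988e-6*I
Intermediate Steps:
a = 270 (a = 32 + 238 = 270)
W(k) = k**2 (W(k) = k*k = k**2)
V(c) = 270*sqrt(c)
1/(V(-359) + W(-163)) = 1/(270*sqrt(-359) + (-163)**2) = 1/(270*(I*sqrt(359)) + 26569) = 1/(270*I*sqrt(359) + 26569) = 1/(26569 + 270*I*sqrt(359))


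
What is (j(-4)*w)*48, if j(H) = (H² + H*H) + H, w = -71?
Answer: -95424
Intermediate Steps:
j(H) = H + 2*H² (j(H) = (H² + H²) + H = 2*H² + H = H + 2*H²)
(j(-4)*w)*48 = (-4*(1 + 2*(-4))*(-71))*48 = (-4*(1 - 8)*(-71))*48 = (-4*(-7)*(-71))*48 = (28*(-71))*48 = -1988*48 = -95424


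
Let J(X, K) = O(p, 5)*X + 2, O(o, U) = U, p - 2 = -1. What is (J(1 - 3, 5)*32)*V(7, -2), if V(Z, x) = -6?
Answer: 1536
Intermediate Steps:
p = 1 (p = 2 - 1 = 1)
J(X, K) = 2 + 5*X (J(X, K) = 5*X + 2 = 2 + 5*X)
(J(1 - 3, 5)*32)*V(7, -2) = ((2 + 5*(1 - 3))*32)*(-6) = ((2 + 5*(-2))*32)*(-6) = ((2 - 10)*32)*(-6) = -8*32*(-6) = -256*(-6) = 1536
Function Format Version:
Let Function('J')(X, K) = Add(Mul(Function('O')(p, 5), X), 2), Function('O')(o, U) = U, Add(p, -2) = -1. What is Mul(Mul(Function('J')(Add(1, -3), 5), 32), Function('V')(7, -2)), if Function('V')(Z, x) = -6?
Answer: 1536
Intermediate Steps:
p = 1 (p = Add(2, -1) = 1)
Function('J')(X, K) = Add(2, Mul(5, X)) (Function('J')(X, K) = Add(Mul(5, X), 2) = Add(2, Mul(5, X)))
Mul(Mul(Function('J')(Add(1, -3), 5), 32), Function('V')(7, -2)) = Mul(Mul(Add(2, Mul(5, Add(1, -3))), 32), -6) = Mul(Mul(Add(2, Mul(5, -2)), 32), -6) = Mul(Mul(Add(2, -10), 32), -6) = Mul(Mul(-8, 32), -6) = Mul(-256, -6) = 1536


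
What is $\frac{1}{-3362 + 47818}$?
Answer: $\frac{1}{44456} \approx 2.2494 \cdot 10^{-5}$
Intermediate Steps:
$\frac{1}{-3362 + 47818} = \frac{1}{44456}$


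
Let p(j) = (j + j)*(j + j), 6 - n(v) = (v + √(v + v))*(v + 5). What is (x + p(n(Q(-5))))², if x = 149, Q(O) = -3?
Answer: 174457 - 241536*I*√6 ≈ 1.7446e+5 - 5.9164e+5*I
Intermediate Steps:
n(v) = 6 - (5 + v)*(v + √2*√v) (n(v) = 6 - (v + √(v + v))*(v + 5) = 6 - (v + √(2*v))*(5 + v) = 6 - (v + √2*√v)*(5 + v) = 6 - (5 + v)*(v + √2*√v))
p(j) = 4*j² (p(j) = (2*j)*(2*j) = 4*j²)
(x + p(n(Q(-5))))² = (149 + 4*(6 - 1*(-3)² - 5*(-3) - √2*(-3)^(3/2) - 5*√2*√(-3))²)² = (149 + 4*(6 - 1*9 + 15 - √2*(-3*I*√3) - 5*√2*I*√3)²)² = (149 + 4*(6 - 9 + 15 + 3*I*√6 - 5*I*√6)²)² = (149 + 4*(12 - 2*I*√6)²)²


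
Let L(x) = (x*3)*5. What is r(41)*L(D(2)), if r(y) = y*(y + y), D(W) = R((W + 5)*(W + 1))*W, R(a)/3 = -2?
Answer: -605160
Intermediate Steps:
R(a) = -6 (R(a) = 3*(-2) = -6)
D(W) = -6*W
L(x) = 15*x (L(x) = (3*x)*5 = 15*x)
r(y) = 2*y² (r(y) = y*(2*y) = 2*y²)
r(41)*L(D(2)) = (2*41²)*(15*(-6*2)) = (2*1681)*(15*(-12)) = 3362*(-180) = -605160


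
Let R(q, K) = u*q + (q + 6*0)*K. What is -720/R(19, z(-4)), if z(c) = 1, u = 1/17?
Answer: -680/19 ≈ -35.789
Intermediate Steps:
u = 1/17 (u = 1*(1/17) = 1/17 ≈ 0.058824)
R(q, K) = q/17 + K*q (R(q, K) = q/17 + (q + 6*0)*K = q/17 + (q + 0)*K = q/17 + q*K = q/17 + K*q)
-720/R(19, z(-4)) = -720*1/(19*(1/17 + 1)) = -720/(19*(18/17)) = -720/342/17 = -720*17/342 = -680/19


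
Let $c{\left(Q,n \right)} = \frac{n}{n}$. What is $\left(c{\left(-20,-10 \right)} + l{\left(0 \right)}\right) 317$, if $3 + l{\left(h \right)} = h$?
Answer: $-634$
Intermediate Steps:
$c{\left(Q,n \right)} = 1$
$l{\left(h \right)} = -3 + h$
$\left(c{\left(-20,-10 \right)} + l{\left(0 \right)}\right) 317 = \left(1 + \left(-3 + 0\right)\right) 317 = \left(1 - 3\right) 317 = \left(-2\right) 317 = -634$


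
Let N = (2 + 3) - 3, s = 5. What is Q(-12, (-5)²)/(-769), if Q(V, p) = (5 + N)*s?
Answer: -35/769 ≈ -0.045514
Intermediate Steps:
N = 2 (N = 5 - 3 = 2)
Q(V, p) = 35 (Q(V, p) = (5 + 2)*5 = 7*5 = 35)
Q(-12, (-5)²)/(-769) = 35/(-769) = 35*(-1/769) = -35/769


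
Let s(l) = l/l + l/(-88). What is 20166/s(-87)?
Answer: 1774608/175 ≈ 10141.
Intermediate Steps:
s(l) = 1 - l/88 (s(l) = 1 + l*(-1/88) = 1 - l/88)
20166/s(-87) = 20166/(1 - 1/88*(-87)) = 20166/(1 + 87/88) = 20166/(175/88) = 20166*(88/175) = 1774608/175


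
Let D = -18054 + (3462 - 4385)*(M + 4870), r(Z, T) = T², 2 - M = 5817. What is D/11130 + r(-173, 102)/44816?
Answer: 1599865509/20783420 ≈ 76.978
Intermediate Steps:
M = -5815 (M = 2 - 1*5817 = 2 - 5817 = -5815)
D = 854181 (D = -18054 + (3462 - 4385)*(-5815 + 4870) = -18054 - 923*(-945) = -18054 + 872235 = 854181)
D/11130 + r(-173, 102)/44816 = 854181/11130 + 102²/44816 = 854181*(1/11130) + 10404*(1/44816) = 284727/3710 + 2601/11204 = 1599865509/20783420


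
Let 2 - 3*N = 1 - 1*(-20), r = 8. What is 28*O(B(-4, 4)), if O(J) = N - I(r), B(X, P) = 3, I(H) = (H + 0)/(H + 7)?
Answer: -2884/15 ≈ -192.27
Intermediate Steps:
I(H) = H/(7 + H)
N = -19/3 (N = 2/3 - (1 - 1*(-20))/3 = 2/3 - (1 + 20)/3 = 2/3 - 1/3*21 = 2/3 - 7 = -19/3 ≈ -6.3333)
O(J) = -103/15 (O(J) = -19/3 - 8/(7 + 8) = -19/3 - 8/15 = -103/15)
28*O(B(-4, 4)) = 28*(-103/15) = -2884/15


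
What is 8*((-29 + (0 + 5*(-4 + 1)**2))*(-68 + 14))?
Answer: -6912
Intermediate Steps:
8*((-29 + (0 + 5*(-4 + 1)**2))*(-68 + 14)) = 8*((-29 + (0 + 5*(-3)**2))*(-54)) = 8*((-29 + (0 + 5*9))*(-54)) = 8*((-29 + (0 + 45))*(-54)) = 8*((-29 + 45)*(-54)) = 8*(16*(-54)) = 8*(-864) = -6912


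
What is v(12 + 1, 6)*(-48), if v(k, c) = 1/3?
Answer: -16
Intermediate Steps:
v(k, c) = ⅓
v(12 + 1, 6)*(-48) = (⅓)*(-48) = -16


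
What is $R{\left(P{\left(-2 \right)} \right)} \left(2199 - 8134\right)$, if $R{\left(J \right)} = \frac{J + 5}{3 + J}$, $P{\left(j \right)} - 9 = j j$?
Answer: $- \frac{53415}{8} \approx -6676.9$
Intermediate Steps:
$P{\left(j \right)} = 9 + j^{2}$ ($P{\left(j \right)} = 9 + j j = 9 + j^{2}$)
$R{\left(J \right)} = \frac{5 + J}{3 + J}$
$R{\left(P{\left(-2 \right)} \right)} \left(2199 - 8134\right) = \frac{5 + \left(9 + \left(-2\right)^{2}\right)}{3 + \left(9 + \left(-2\right)^{2}\right)} \left(2199 - 8134\right) = \frac{5 + \left(9 + 4\right)}{3 + \left(9 + 4\right)} \left(-5935\right) = \frac{5 + 13}{3 + 13} \left(-5935\right) = \frac{1}{16} \cdot 18 \left(-5935\right) = \frac{9}{8} \left(-5935\right) = - \frac{53415}{8}$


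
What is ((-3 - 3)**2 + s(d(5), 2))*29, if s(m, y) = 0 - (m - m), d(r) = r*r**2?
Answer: 1044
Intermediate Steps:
d(r) = r**3
s(m, y) = 0 (s(m, y) = 0 - 1*0 = 0 + 0 = 0)
((-3 - 3)**2 + s(d(5), 2))*29 = ((-3 - 3)**2 + 0)*29 = ((-6)**2 + 0)*29 = (36 + 0)*29 = 36*29 = 1044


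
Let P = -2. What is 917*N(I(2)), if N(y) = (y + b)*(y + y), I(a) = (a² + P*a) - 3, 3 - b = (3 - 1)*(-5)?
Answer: -55020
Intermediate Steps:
b = 13 (b = 3 - (3 - 1)*(-5) = 3 - 2*(-5) = 3 - 1*(-10) = 3 + 10 = 13)
I(a) = -3 + a² - 2*a (I(a) = (a² - 2*a) - 3 = -3 + a² - 2*a)
N(y) = 2*y*(13 + y) (N(y) = (y + 13)*(y + y) = (13 + y)*(2*y) = 2*y*(13 + y))
917*N(I(2)) = 917*(2*(-3 + 2² - 2*2)*(13 + (-3 + 2² - 2*2))) = 917*(2*(-3 + 4 - 4)*(13 + (-3 + 4 - 4))) = 917*(2*(-3)*(13 - 3)) = 917*(2*(-3)*10) = 917*(-60) = -55020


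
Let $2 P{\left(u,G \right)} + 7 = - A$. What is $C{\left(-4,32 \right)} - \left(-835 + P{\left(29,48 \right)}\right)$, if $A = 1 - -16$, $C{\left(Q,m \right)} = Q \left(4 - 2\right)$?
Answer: $839$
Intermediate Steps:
$C{\left(Q,m \right)} = 2 Q$ ($C{\left(Q,m \right)} = Q 2 = 2 Q$)
$A = 17$ ($A = 1 + 16 = 17$)
$P{\left(u,G \right)} = -12$ ($P{\left(u,G \right)} = - \frac{7}{2} + \frac{\left(-1\right) 17}{2} = - \frac{7}{2} + \frac{1}{2} \left(-17\right) = - \frac{7}{2} - \frac{17}{2} = -12$)
$C{\left(-4,32 \right)} - \left(-835 + P{\left(29,48 \right)}\right) = 2 \left(-4\right) - \left(-835 - 12\right) = -8 - -847 = -8 + 847 = 839$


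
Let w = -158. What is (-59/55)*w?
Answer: 9322/55 ≈ 169.49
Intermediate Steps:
(-59/55)*w = -59/55*(-158) = 9322/55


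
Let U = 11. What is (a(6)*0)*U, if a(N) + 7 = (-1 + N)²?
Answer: 0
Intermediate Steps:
a(N) = -7 + (-1 + N)²
(a(6)*0)*U = ((-7 + (-1 + 6)²)*0)*11 = ((-7 + 5²)*0)*11 = ((-7 + 25)*0)*11 = (18*0)*11 = 0*11 = 0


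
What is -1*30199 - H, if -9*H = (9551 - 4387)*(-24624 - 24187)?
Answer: -252331795/9 ≈ -2.8037e+7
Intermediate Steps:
H = 252060004/9 (H = -(9551 - 4387)*(-24624 - 24187)/9 = -5164*(-48811)/9 = -⅑*(-252060004) = 252060004/9 ≈ 2.8007e+7)
-1*30199 - H = -1*30199 - 1*252060004/9 = -30199 - 252060004/9 = -252331795/9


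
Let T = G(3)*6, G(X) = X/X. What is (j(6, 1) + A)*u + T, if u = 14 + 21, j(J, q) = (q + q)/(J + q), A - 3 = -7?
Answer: -124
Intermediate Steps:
A = -4 (A = 3 - 7 = -4)
G(X) = 1
j(J, q) = 2*q/(J + q) (j(J, q) = (2*q)/(J + q) = 2*q/(J + q))
T = 6 (T = 1*6 = 6)
u = 35
(j(6, 1) + A)*u + T = (2*1/(6 + 1) - 4)*35 + 6 = (2*1/7 - 4)*35 + 6 = (2*1*(⅐) - 4)*35 + 6 = (2/7 - 4)*35 + 6 = -26/7*35 + 6 = -130 + 6 = -124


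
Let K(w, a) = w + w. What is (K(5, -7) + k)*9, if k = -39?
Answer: -261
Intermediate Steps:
K(w, a) = 2*w
(K(5, -7) + k)*9 = (2*5 - 39)*9 = (10 - 39)*9 = -29*9 = -261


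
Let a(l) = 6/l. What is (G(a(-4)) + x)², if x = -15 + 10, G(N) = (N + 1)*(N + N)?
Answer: 49/4 ≈ 12.250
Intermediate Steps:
G(N) = 2*N*(1 + N) (G(N) = (1 + N)*(2*N) = 2*N*(1 + N))
x = -5
(G(a(-4)) + x)² = (2*(6/(-4))*(1 + 6/(-4)) - 5)² = (2*(6*(-¼))*(1 + 6*(-¼)) - 5)² = (2*(-3/2)*(1 - 3/2) - 5)² = (2*(-3/2)*(-½) - 5)² = (3/2 - 5)² = (-7/2)² = 49/4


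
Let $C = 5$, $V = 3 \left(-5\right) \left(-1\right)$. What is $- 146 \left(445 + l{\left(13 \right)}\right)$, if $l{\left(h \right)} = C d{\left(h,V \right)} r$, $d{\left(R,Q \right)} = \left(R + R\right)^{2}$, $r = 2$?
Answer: $-1051930$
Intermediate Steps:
$V = 15$ ($V = \left(-15\right) \left(-1\right) = 15$)
$d{\left(R,Q \right)} = 4 R^{2}$ ($d{\left(R,Q \right)} = \left(2 R\right)^{2} = 4 R^{2}$)
$l{\left(h \right)} = 40 h^{2}$ ($l{\left(h \right)} = 5 \cdot 4 h^{2} \cdot 2 = 20 h^{2} \cdot 2 = 40 h^{2}$)
$- 146 \left(445 + l{\left(13 \right)}\right) = - 146 \left(445 + 40 \cdot 13^{2}\right) = - 146 \left(445 + 40 \cdot 169\right) = - 146 \left(445 + 6760\right) = \left(-146\right) 7205 = -1051930$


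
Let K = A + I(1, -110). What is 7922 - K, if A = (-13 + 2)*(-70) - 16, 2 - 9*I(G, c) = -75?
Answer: 64435/9 ≈ 7159.4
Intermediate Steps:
I(G, c) = 77/9 (I(G, c) = 2/9 - 1/9*(-75) = 2/9 + 25/3 = 77/9)
A = 754 (A = -11*(-70) - 16 = 770 - 16 = 754)
K = 6863/9 (K = 754 + 77/9 = 6863/9 ≈ 762.56)
7922 - K = 7922 - 1*6863/9 = 7922 - 6863/9 = 64435/9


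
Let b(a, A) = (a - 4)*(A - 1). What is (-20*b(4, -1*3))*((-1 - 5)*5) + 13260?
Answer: 13260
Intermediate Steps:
b(a, A) = (-1 + A)*(-4 + a) (b(a, A) = (-4 + a)*(-1 + A) = (-1 + A)*(-4 + a))
(-20*b(4, -1*3))*((-1 - 5)*5) + 13260 = (-20*(4 - 1*4 - (-4)*3 - 1*3*4))*((-1 - 5)*5) + 13260 = (-20*(4 - 4 - 4*(-3) - 3*4))*(-6*5) + 13260 = -20*(4 - 4 + 12 - 12)*(-30) + 13260 = -20*0*(-30) + 13260 = 0*(-30) + 13260 = 0 + 13260 = 13260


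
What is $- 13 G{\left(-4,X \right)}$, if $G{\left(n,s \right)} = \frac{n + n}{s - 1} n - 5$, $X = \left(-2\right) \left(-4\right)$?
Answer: $\frac{39}{7} \approx 5.5714$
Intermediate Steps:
$X = 8$
$G{\left(n,s \right)} = -5 + \frac{2 n^{2}}{-1 + s}$ ($G{\left(n,s \right)} = \frac{2 n}{-1 + s} n - 5 = \frac{2 n^{2}}{-1 + s} - 5 = -5 + \frac{2 n^{2}}{-1 + s}$)
$- 13 G{\left(-4,X \right)} = - 13 \frac{5 - 40 + 2 \left(-4\right)^{2}}{-1 + 8} = - 13 \frac{5 - 40 + 2 \cdot 16}{7} = - 13 \frac{5 - 40 + 32}{7} = - 13 \cdot \frac{1}{7} \left(-3\right) = \left(-13\right) \left(- \frac{3}{7}\right) = \frac{39}{7}$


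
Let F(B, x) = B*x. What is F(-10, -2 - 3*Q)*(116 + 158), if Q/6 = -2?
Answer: -93160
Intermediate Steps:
Q = -12 (Q = 6*(-2) = -12)
F(-10, -2 - 3*Q)*(116 + 158) = (-10*(-2 - 3*(-12)))*(116 + 158) = -10*(-2 + 36)*274 = -10*34*274 = -340*274 = -93160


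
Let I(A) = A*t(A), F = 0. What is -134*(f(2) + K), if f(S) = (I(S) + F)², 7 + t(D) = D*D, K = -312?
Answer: 36984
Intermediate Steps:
t(D) = -7 + D² (t(D) = -7 + D*D = -7 + D²)
I(A) = A*(-7 + A²)
f(S) = S²*(-7 + S²)² (f(S) = (S*(-7 + S²) + 0)² = (S*(-7 + S²))² = S²*(-7 + S²)²)
-134*(f(2) + K) = -134*(2²*(-7 + 2²)² - 312) = -134*(4*(-7 + 4)² - 312) = -134*(4*(-3)² - 312) = -134*(4*9 - 312) = -134*(36 - 312) = -134*(-276) = 36984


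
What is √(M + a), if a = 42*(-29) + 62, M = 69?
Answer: I*√1087 ≈ 32.97*I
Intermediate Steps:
a = -1156 (a = -1218 + 62 = -1156)
√(M + a) = √(69 - 1156) = √(-1087) = I*√1087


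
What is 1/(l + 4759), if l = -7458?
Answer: -1/2699 ≈ -0.00037051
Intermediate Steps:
1/(l + 4759) = 1/(-7458 + 4759) = 1/(-2699) = -1/2699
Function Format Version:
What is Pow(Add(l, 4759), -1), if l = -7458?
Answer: Rational(-1, 2699) ≈ -0.00037051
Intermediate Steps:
Pow(Add(l, 4759), -1) = Pow(Add(-7458, 4759), -1) = Pow(-2699, -1) = Rational(-1, 2699)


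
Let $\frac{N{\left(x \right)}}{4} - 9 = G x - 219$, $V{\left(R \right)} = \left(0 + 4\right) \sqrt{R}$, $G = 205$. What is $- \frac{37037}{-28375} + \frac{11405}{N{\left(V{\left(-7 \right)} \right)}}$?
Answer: $\frac{- 58501159 i + 24296272 \sqrt{7}}{227000 \left(21 i + 82 \sqrt{7}\right)} \approx 1.1792 - 1.302 i$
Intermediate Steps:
$V{\left(R \right)} = 4 \sqrt{R}$
$N{\left(x \right)} = -840 + 820 x$ ($N{\left(x \right)} = 36 + 4 \left(205 x - 219\right) = 36 + 4 \left(-219 + 205 x\right) = 36 + \left(-876 + 820 x\right) = -840 + 820 x$)
$- \frac{37037}{-28375} + \frac{11405}{N{\left(V{\left(-7 \right)} \right)}} = - \frac{37037}{-28375} + \frac{11405}{-840 + 820 \cdot 4 \sqrt{-7}} = \left(-37037\right) \left(- \frac{1}{28375}\right) + \frac{11405}{-840 + 820 \cdot 4 i \sqrt{7}} = \frac{37037}{28375} + \frac{11405}{-840 + 820 \cdot 4 i \sqrt{7}} = \frac{37037}{28375} + \frac{11405}{-840 + 3280 i \sqrt{7}}$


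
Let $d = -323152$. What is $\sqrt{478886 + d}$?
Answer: $\sqrt{155734} \approx 394.63$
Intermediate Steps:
$\sqrt{478886 + d} = \sqrt{478886 - 323152} = \sqrt{155734}$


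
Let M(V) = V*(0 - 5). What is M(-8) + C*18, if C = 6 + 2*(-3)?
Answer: 40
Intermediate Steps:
C = 0 (C = 6 - 6 = 0)
M(V) = -5*V (M(V) = V*(-5) = -5*V)
M(-8) + C*18 = -5*(-8) + 0*18 = 40 + 0 = 40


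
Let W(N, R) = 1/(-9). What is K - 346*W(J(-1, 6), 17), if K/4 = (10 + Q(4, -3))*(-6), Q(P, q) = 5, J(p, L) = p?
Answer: -2894/9 ≈ -321.56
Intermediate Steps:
W(N, R) = -⅑
K = -360 (K = 4*((10 + 5)*(-6)) = 4*(15*(-6)) = 4*(-90) = -360)
K - 346*W(J(-1, 6), 17) = -360 - 346*(-⅑) = -360 + 346/9 = -2894/9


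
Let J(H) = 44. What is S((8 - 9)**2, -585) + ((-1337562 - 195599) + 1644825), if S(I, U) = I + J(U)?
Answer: 111709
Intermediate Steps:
S(I, U) = 44 + I (S(I, U) = I + 44 = 44 + I)
S((8 - 9)**2, -585) + ((-1337562 - 195599) + 1644825) = (44 + (8 - 9)**2) + ((-1337562 - 195599) + 1644825) = (44 + (-1)**2) + (-1533161 + 1644825) = (44 + 1) + 111664 = 45 + 111664 = 111709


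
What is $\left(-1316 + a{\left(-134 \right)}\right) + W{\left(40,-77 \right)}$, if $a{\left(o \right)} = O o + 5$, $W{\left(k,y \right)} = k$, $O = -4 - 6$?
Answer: $69$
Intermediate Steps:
$O = -10$ ($O = -4 - 6 = -10$)
$a{\left(o \right)} = 5 - 10 o$ ($a{\left(o \right)} = - 10 o + 5 = 5 - 10 o$)
$\left(-1316 + a{\left(-134 \right)}\right) + W{\left(40,-77 \right)} = \left(-1316 + \left(5 - -1340\right)\right) + 40 = \left(-1316 + \left(5 + 1340\right)\right) + 40 = \left(-1316 + 1345\right) + 40 = 29 + 40 = 69$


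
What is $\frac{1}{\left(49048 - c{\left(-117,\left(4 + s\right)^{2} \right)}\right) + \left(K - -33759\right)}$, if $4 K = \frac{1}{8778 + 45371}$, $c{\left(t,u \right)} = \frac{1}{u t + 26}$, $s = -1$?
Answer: $\frac{222444092}{18419928143867} \approx 1.2076 \cdot 10^{-5}$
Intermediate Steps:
$c{\left(t,u \right)} = \frac{1}{26 + t u}$ ($c{\left(t,u \right)} = \frac{1}{t u + 26} = \frac{1}{26 + t u}$)
$K = \frac{1}{216596}$ ($K = \frac{1}{4 \left(8778 + 45371\right)} = \frac{1}{4 \cdot 54149} = \frac{1}{4} \cdot \frac{1}{54149} = \frac{1}{216596} \approx 4.6169 \cdot 10^{-6}$)
$\frac{1}{\left(49048 - c{\left(-117,\left(4 + s\right)^{2} \right)}\right) + \left(K - -33759\right)} = \frac{1}{\left(49048 - \frac{1}{26 - 117 \left(4 - 1\right)^{2}}\right) + \left(\frac{1}{216596} - -33759\right)} = \frac{1}{\left(49048 - \frac{1}{26 - 117 \cdot 3^{2}}\right) + \left(\frac{1}{216596} + 33759\right)} = \frac{1}{\left(49048 - \frac{1}{26 - 1053}\right) + \frac{7312064365}{216596}} = \frac{1}{\left(49048 - \frac{1}{-1027}\right) + \frac{7312064365}{216596}} = \frac{1}{\left(49048 - - \frac{1}{1027}\right) + \frac{7312064365}{216596}} = \frac{1}{\left(49048 + \frac{1}{1027}\right) + \frac{7312064365}{216596}} = \frac{1}{\frac{50372297}{1027} + \frac{7312064365}{216596}} = \frac{1}{\frac{18419928143867}{222444092}} = \frac{222444092}{18419928143867}$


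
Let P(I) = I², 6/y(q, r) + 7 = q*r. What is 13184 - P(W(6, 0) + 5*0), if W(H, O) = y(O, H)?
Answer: 645980/49 ≈ 13183.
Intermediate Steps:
y(q, r) = 6/(-7 + q*r)
W(H, O) = 6/(-7 + H*O) (W(H, O) = 6/(-7 + O*H) = 6/(-7 + H*O))
13184 - P(W(6, 0) + 5*0) = 13184 - (6/(-7 + 6*0) + 5*0)² = 13184 - (6/(-7 + 0) + 0)² = 13184 - (6/(-7) + 0)² = 13184 - (6*(-⅐) + 0)² = 13184 - (-6/7 + 0)² = 13184 - (-6/7)² = 13184 - 1*36/49 = 13184 - 36/49 = 645980/49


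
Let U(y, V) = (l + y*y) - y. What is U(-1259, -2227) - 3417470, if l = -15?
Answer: -1831145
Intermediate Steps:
U(y, V) = -15 + y² - y (U(y, V) = (-15 + y*y) - y = (-15 + y²) - y = -15 + y² - y)
U(-1259, -2227) - 3417470 = (-15 + (-1259)² - 1*(-1259)) - 3417470 = (-15 + 1585081 + 1259) - 3417470 = 1586325 - 3417470 = -1831145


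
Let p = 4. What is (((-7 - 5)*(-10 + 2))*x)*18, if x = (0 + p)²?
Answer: 27648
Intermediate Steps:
x = 16 (x = (0 + 4)² = 4² = 16)
(((-7 - 5)*(-10 + 2))*x)*18 = (((-7 - 5)*(-10 + 2))*16)*18 = (-12*(-8)*16)*18 = (96*16)*18 = 1536*18 = 27648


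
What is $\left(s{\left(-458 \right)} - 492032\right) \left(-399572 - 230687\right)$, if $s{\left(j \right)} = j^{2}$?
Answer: $177901947412$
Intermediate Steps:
$\left(s{\left(-458 \right)} - 492032\right) \left(-399572 - 230687\right) = \left(\left(-458\right)^{2} - 492032\right) \left(-399572 - 230687\right) = \left(209764 - 492032\right) \left(-630259\right) = \left(-282268\right) \left(-630259\right) = 177901947412$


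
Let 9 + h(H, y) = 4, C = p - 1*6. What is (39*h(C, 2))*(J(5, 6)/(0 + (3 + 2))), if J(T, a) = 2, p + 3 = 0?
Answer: -78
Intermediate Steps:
p = -3 (p = -3 + 0 = -3)
C = -9 (C = -3 - 1*6 = -3 - 6 = -9)
h(H, y) = -5 (h(H, y) = -9 + 4 = -5)
(39*h(C, 2))*(J(5, 6)/(0 + (3 + 2))) = (39*(-5))*(2/(0 + (3 + 2))) = -390/(0 + 5) = -390/5 = -195*2/5 = -78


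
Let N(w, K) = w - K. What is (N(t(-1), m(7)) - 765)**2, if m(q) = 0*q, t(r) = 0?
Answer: 585225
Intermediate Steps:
m(q) = 0
(N(t(-1), m(7)) - 765)**2 = ((0 - 1*0) - 765)**2 = ((0 + 0) - 765)**2 = (0 - 765)**2 = (-765)**2 = 585225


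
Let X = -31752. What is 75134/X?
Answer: -37567/15876 ≈ -2.3663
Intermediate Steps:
75134/X = 75134/(-31752) = 75134*(-1/31752) = -37567/15876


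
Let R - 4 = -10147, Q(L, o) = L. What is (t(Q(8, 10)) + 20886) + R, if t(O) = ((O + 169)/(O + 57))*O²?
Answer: 709623/65 ≈ 10917.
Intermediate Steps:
R = -10143 (R = 4 - 10147 = -10143)
t(O) = O²*(169 + O)/(57 + O) (t(O) = ((169 + O)/(57 + O))*O² = O²*(169 + O)/(57 + O))
(t(Q(8, 10)) + 20886) + R = (8²*(169 + 8)/(57 + 8) + 20886) - 10143 = (64*177/65 + 20886) - 10143 = (64*(1/65)*177 + 20886) - 10143 = (11328/65 + 20886) - 10143 = 1368918/65 - 10143 = 709623/65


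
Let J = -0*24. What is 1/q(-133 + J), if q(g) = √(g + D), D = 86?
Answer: -I*√47/47 ≈ -0.14586*I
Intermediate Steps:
J = 0 (J = -1*0 = 0)
q(g) = √(86 + g) (q(g) = √(g + 86) = √(86 + g))
1/q(-133 + J) = 1/(√(86 + (-133 + 0))) = 1/(√(86 - 133)) = 1/(√(-47)) = 1/(I*√47) = -I*√47/47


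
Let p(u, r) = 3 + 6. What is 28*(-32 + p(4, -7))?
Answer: -644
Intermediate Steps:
p(u, r) = 9
28*(-32 + p(4, -7)) = 28*(-32 + 9) = 28*(-23) = -644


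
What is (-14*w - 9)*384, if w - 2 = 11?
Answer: -73344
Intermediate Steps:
w = 13 (w = 2 + 11 = 13)
(-14*w - 9)*384 = (-14*13 - 9)*384 = (-182 - 9)*384 = -191*384 = -73344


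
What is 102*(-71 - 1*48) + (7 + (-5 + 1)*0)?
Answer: -12131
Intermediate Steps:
102*(-71 - 1*48) + (7 + (-5 + 1)*0) = 102*(-71 - 48) + (7 - 4*0) = 102*(-119) + (7 + 0) = -12138 + 7 = -12131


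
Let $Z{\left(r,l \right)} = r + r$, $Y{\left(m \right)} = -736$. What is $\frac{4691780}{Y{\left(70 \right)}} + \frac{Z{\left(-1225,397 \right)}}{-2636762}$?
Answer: $- \frac{1546388176645}{242582104} \approx -6374.7$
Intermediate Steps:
$Z{\left(r,l \right)} = 2 r$
$\frac{4691780}{Y{\left(70 \right)}} + \frac{Z{\left(-1225,397 \right)}}{-2636762} = \frac{4691780}{-736} + \frac{2 \left(-1225\right)}{-2636762} = 4691780 \left(- \frac{1}{736}\right) - - \frac{1225}{1318381} = - \frac{1172945}{184} + \frac{1225}{1318381} = - \frac{1546388176645}{242582104}$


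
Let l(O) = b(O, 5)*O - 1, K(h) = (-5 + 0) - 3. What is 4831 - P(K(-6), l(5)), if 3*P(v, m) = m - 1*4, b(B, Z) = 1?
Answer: 4831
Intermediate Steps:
K(h) = -8 (K(h) = -5 - 3 = -8)
l(O) = -1 + O (l(O) = 1*O - 1 = O - 1 = -1 + O)
P(v, m) = -4/3 + m/3 (P(v, m) = (m - 1*4)/3 = (m - 4)/3 = (-4 + m)/3 = -4/3 + m/3)
4831 - P(K(-6), l(5)) = 4831 - (-4/3 + (-1 + 5)/3) = 4831 - (-4/3 + (⅓)*4) = 4831 - (-4/3 + 4/3) = 4831 - 1*0 = 4831 + 0 = 4831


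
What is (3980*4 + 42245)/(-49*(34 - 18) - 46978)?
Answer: -58165/47762 ≈ -1.2178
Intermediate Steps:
(3980*4 + 42245)/(-49*(34 - 18) - 46978) = (15920 + 42245)/(-49*16 - 46978) = 58165/(-784 - 46978) = 58165/(-47762) = 58165*(-1/47762) = -58165/47762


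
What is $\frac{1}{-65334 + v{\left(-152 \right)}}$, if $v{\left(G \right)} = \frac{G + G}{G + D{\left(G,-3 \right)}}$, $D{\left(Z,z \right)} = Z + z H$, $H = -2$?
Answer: $- \frac{149}{9734614} \approx -1.5306 \cdot 10^{-5}$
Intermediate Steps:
$D{\left(Z,z \right)} = Z - 2 z$ ($D{\left(Z,z \right)} = Z + z \left(-2\right) = Z - 2 z$)
$v{\left(G \right)} = \frac{2 G}{6 + 2 G}$ ($v{\left(G \right)} = \frac{G + G}{G + \left(G - -6\right)} = \frac{2 G}{G + \left(G + 6\right)} = \frac{2 G}{G + \left(6 + G\right)} = \frac{2 G}{6 + 2 G}$)
$\frac{1}{-65334 + v{\left(-152 \right)}} = \frac{1}{-65334 - \frac{152}{3 - 152}} = \frac{1}{-65334 - \frac{152}{-149}} = \frac{1}{-65334 - - \frac{152}{149}} = \frac{1}{-65334 + \frac{152}{149}} = \frac{1}{- \frac{9734614}{149}} = - \frac{149}{9734614}$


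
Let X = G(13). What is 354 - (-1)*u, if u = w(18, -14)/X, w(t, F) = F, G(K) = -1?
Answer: 368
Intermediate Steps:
X = -1
u = 14 (u = -14/(-1) = -14*(-1) = 14)
354 - (-1)*u = 354 - (-1)*14 = 354 - 1*(-14) = 354 + 14 = 368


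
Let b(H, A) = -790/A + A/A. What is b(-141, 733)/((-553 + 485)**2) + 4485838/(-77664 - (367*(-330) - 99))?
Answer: 15204260948431/147591074640 ≈ 103.02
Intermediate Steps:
b(H, A) = 1 - 790/A (b(H, A) = -790/A + 1 = 1 - 790/A)
b(-141, 733)/((-553 + 485)**2) + 4485838/(-77664 - (367*(-330) - 99)) = ((-790 + 733)/733)/((-553 + 485)**2) + 4485838/(-77664 - (367*(-330) - 99)) = ((1/733)*(-57))/((-68)**2) + 4485838/(-77664 - (-121110 - 99)) = -57/733/4624 + 4485838/(-77664 - 1*(-121209)) = -57/733*1/4624 + 4485838/(-77664 + 121209) = -57/3389392 + 4485838/43545 = 15204260948431/147591074640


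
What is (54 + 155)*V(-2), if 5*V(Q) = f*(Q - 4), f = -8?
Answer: 10032/5 ≈ 2006.4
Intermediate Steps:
V(Q) = 32/5 - 8*Q/5 (V(Q) = (-8*(Q - 4))/5 = (-8*(-4 + Q))/5 = (32 - 8*Q)/5 = 32/5 - 8*Q/5)
(54 + 155)*V(-2) = (54 + 155)*(32/5 - 8/5*(-2)) = 209*(32/5 + 16/5) = 209*(48/5) = 10032/5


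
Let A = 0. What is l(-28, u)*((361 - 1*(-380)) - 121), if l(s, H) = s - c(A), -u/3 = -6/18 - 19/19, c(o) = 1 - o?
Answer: -17980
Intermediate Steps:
u = 4 (u = -3*(-6/18 - 19/19) = -3*(-6*1/18 - 19*1/19) = -3*(-⅓ - 1) = -3*(-4/3) = 4)
l(s, H) = -1 + s (l(s, H) = s - (1 - 1*0) = s - (1 + 0) = s - 1*1 = s - 1 = -1 + s)
l(-28, u)*((361 - 1*(-380)) - 121) = (-1 - 28)*((361 - 1*(-380)) - 121) = -29*((361 + 380) - 121) = -29*(741 - 121) = -29*620 = -17980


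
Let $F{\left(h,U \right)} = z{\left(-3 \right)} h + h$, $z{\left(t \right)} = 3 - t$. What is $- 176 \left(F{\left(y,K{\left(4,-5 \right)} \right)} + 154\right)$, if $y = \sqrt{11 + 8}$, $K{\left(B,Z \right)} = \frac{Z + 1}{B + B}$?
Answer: $-27104 - 1232 \sqrt{19} \approx -32474.0$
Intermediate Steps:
$K{\left(B,Z \right)} = \frac{1 + Z}{2 B}$
$y = \sqrt{19} \approx 4.3589$
$F{\left(h,U \right)} = 7 h$ ($F{\left(h,U \right)} = \left(3 - -3\right) h + h = \left(3 + 3\right) h + h = 6 h + h = 7 h$)
$- 176 \left(F{\left(y,K{\left(4,-5 \right)} \right)} + 154\right) = - 176 \left(7 \sqrt{19} + 154\right) = - 176 \left(154 + 7 \sqrt{19}\right) = -27104 - 1232 \sqrt{19}$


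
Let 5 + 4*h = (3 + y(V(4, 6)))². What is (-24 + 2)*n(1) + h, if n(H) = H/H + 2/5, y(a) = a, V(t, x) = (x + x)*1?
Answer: 121/5 ≈ 24.200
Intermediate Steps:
V(t, x) = 2*x (V(t, x) = (2*x)*1 = 2*x)
n(H) = 7/5 (n(H) = 1 + 2*(⅕) = 1 + ⅖ = 7/5)
h = 55 (h = -5/4 + (3 + 2*6)²/4 = -5/4 + (3 + 12)²/4 = -5/4 + (¼)*15² = -5/4 + (¼)*225 = -5/4 + 225/4 = 55)
(-24 + 2)*n(1) + h = (-24 + 2)*(7/5) + 55 = -22*7/5 + 55 = -154/5 + 55 = 121/5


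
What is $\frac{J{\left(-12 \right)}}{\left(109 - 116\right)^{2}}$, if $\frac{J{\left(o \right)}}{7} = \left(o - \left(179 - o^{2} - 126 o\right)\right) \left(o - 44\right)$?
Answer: $12472$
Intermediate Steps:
$J{\left(o \right)} = 7 \left(-44 + o\right) \left(-179 + o^{2} + 127 o\right)$ ($J{\left(o \right)} = 7 \left(o - \left(179 - o^{2} - 126 o\right)\right) \left(o - 44\right) = 7 \left(o + \left(-179 + o^{2} + 126 o\right)\right) \left(-44 + o\right) = 7 \left(-179 + o^{2} + 127 o\right) \left(-44 + o\right) = 7 \left(-44 + o\right) \left(-179 + o^{2} + 127 o\right)$)
$\frac{J{\left(-12 \right)}}{\left(109 - 116\right)^{2}} = \frac{55132 - -484428 + 7 \left(-12\right)^{3} + 581 \left(-12\right)^{2}}{\left(109 - 116\right)^{2}} = \frac{55132 + 484428 + 7 \left(-1728\right) + 581 \cdot 144}{\left(-7\right)^{2}} = \frac{55132 + 484428 - 12096 + 83664}{49} = 611128 \cdot \frac{1}{49} = 12472$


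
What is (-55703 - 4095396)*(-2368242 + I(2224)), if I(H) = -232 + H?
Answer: 9822538008750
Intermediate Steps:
(-55703 - 4095396)*(-2368242 + I(2224)) = (-55703 - 4095396)*(-2368242 + (-232 + 2224)) = -4151099*(-2368242 + 1992) = -4151099*(-2366250) = 9822538008750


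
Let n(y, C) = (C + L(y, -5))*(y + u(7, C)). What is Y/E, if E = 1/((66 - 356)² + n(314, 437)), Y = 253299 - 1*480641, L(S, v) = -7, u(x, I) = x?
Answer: -50499478460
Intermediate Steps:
n(y, C) = (-7 + C)*(7 + y) (n(y, C) = (C - 7)*(y + 7) = (-7 + C)*(7 + y))
Y = -227342 (Y = 253299 - 480641 = -227342)
E = 1/222130 (E = 1/((66 - 356)² + (-49 - 7*314 + 7*437 + 437*314)) = 1/((-290)² + (-49 - 2198 + 3059 + 137218)) = 1/(84100 + 138030) = 1/222130 ≈ 4.5019e-6)
Y/E = -227342/1/222130 = -227342*222130 = -50499478460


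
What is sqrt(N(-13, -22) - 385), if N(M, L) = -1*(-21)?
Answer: 2*I*sqrt(91) ≈ 19.079*I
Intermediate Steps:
N(M, L) = 21
sqrt(N(-13, -22) - 385) = sqrt(21 - 385) = sqrt(-364) = 2*I*sqrt(91)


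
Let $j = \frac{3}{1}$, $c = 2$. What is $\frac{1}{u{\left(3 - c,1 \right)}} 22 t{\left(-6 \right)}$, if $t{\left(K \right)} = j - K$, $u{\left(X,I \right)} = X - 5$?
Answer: $- \frac{99}{2} \approx -49.5$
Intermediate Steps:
$j = 3$ ($j = 3 \cdot 1 = 3$)
$u{\left(X,I \right)} = -5 + X$
$t{\left(K \right)} = 3 - K$
$\frac{1}{u{\left(3 - c,1 \right)}} 22 t{\left(-6 \right)} = \frac{1}{-5 + \left(3 - 2\right)} 22 \left(3 - -6\right) = \frac{1}{-5 + \left(3 - 2\right)} 22 \left(3 + 6\right) = \frac{1}{-5 + 1} \cdot 22 \cdot 9 = \frac{1}{-4} \cdot 22 \cdot 9 = \left(- \frac{1}{4}\right) 22 \cdot 9 = \left(- \frac{11}{2}\right) 9 = - \frac{99}{2}$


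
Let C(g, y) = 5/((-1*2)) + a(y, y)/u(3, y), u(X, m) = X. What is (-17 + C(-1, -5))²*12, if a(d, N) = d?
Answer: 16129/3 ≈ 5376.3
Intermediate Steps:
C(g, y) = -5/2 + y/3 (C(g, y) = 5/((-1*2)) + y/3 = 5/(-2) + y*(⅓) = 5*(-½) + y/3 = -5/2 + y/3)
(-17 + C(-1, -5))²*12 = (-17 + (-5/2 + (⅓)*(-5)))²*12 = (-17 + (-5/2 - 5/3))²*12 = (-17 - 25/6)²*12 = (-127/6)²*12 = (16129/36)*12 = 16129/3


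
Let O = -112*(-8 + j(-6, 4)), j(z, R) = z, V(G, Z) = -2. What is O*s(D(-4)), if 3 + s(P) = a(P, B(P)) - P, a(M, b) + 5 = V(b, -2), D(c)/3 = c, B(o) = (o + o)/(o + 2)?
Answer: 3136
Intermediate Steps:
B(o) = 2*o/(2 + o) (B(o) = (2*o)/(2 + o) = 2*o/(2 + o))
D(c) = 3*c
a(M, b) = -7 (a(M, b) = -5 - 2 = -7)
s(P) = -10 - P (s(P) = -3 + (-7 - P) = -10 - P)
O = 1568 (O = -112*(-8 - 6) = -112*(-14) = 1568)
O*s(D(-4)) = 1568*(-10 - 3*(-4)) = 1568*(-10 - 1*(-12)) = 1568*(-10 + 12) = 1568*2 = 3136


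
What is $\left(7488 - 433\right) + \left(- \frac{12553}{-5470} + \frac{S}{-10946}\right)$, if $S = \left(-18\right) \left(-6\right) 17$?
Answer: $\frac{211271403159}{29937310} \approx 7057.1$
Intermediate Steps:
$S = 1836$ ($S = 108 \cdot 17 = 1836$)
$\left(7488 - 433\right) + \left(- \frac{12553}{-5470} + \frac{S}{-10946}\right) = \left(7488 - 433\right) + \left(- \frac{12553}{-5470} + \frac{1836}{-10946}\right) = 7055 + \left(\left(-12553\right) \left(- \frac{1}{5470}\right) + 1836 \left(- \frac{1}{10946}\right)\right) = 7055 + \left(\frac{12553}{5470} - \frac{918}{5473}\right) = 7055 + \frac{63681109}{29937310} = \frac{211271403159}{29937310}$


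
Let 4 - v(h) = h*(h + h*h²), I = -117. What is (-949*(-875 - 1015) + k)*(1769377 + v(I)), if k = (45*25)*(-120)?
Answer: -307892798229690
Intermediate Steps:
v(h) = 4 - h*(h + h³) (v(h) = 4 - h*(h + h*h²) = 4 - h*(h + h³))
k = -135000 (k = 1125*(-120) = -135000)
(-949*(-875 - 1015) + k)*(1769377 + v(I)) = (-949*(-875 - 1015) - 135000)*(1769377 + (4 - 1*(-117)² - 1*(-117)⁴)) = (-949*(-1890) - 135000)*(1769377 + (4 - 1*13689 - 1*187388721)) = (1793610 - 135000)*(1769377 + (4 - 13689 - 187388721)) = 1658610*(1769377 - 187402406) = 1658610*(-185633029) = -307892798229690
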